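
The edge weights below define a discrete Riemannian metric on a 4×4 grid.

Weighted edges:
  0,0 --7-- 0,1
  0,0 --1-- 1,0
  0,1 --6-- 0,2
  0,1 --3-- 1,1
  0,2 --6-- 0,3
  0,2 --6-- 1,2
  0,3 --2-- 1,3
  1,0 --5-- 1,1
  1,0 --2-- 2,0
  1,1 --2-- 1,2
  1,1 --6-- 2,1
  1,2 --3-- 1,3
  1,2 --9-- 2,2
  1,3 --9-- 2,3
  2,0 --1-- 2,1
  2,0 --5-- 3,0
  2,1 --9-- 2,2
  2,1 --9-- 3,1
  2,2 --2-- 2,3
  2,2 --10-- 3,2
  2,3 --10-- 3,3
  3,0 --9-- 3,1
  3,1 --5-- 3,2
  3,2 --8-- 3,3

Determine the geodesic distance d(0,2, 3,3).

Shortest path: 0,2 → 0,3 → 1,3 → 2,3 → 3,3, total weight = 27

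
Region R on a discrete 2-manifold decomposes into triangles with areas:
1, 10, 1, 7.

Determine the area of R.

1 + 10 + 1 + 7 = 19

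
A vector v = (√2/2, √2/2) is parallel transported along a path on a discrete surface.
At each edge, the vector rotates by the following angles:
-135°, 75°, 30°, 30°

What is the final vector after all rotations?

Total rotation: (-135°) + 75° + 30° + 30° = 0°. Final vector: (0.7071, 0.7071)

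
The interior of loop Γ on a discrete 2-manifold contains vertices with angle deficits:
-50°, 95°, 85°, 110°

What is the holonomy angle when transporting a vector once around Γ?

Holonomy = total enclosed curvature = (-50°) + 95° + 85° + 110° = 240°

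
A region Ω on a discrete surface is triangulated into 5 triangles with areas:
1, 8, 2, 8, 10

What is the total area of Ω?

1 + 8 + 2 + 8 + 10 = 29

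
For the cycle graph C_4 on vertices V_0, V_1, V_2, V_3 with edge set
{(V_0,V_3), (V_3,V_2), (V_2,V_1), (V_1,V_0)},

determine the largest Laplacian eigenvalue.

The cycle graph C_n has Laplacian eigenvalues λ_k = 2 − 2cos(2πk/n), k = 0, 1, …, n−1. Here n = 4:
k=0: 2 − 2cos(0) = 0.0; k=1: 2 − 2cos(π/2) = 2.0; k=2: 2 − 2cos(π) = 4.0; k=3: 2 − 2cos(3π/2) = 2.0.
Laplacian eigenvalues: [0.0, 2.0, 2.0, 4.0]. Largest eigenvalue (spectral radius) = 4.0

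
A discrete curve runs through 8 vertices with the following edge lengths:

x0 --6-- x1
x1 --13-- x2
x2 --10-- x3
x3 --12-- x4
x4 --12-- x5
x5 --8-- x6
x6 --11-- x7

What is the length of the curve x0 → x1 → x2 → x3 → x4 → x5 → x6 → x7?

Arc length = 6 + 13 + 10 + 12 + 12 + 8 + 11 = 72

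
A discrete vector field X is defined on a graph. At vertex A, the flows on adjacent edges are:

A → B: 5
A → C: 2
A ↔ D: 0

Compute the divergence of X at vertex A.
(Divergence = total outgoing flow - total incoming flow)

Divergence = sum of outgoing flows = 5 + 2 + 0 = 7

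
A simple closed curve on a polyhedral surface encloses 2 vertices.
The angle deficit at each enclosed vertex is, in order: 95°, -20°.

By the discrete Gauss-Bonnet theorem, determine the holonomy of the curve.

Holonomy = total enclosed curvature = 95° + (-20°) = 75°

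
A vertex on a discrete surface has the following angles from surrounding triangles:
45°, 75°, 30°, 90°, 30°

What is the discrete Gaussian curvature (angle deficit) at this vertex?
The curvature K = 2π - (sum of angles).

Sum of angles = 270°. K = 360° - 270° = 90°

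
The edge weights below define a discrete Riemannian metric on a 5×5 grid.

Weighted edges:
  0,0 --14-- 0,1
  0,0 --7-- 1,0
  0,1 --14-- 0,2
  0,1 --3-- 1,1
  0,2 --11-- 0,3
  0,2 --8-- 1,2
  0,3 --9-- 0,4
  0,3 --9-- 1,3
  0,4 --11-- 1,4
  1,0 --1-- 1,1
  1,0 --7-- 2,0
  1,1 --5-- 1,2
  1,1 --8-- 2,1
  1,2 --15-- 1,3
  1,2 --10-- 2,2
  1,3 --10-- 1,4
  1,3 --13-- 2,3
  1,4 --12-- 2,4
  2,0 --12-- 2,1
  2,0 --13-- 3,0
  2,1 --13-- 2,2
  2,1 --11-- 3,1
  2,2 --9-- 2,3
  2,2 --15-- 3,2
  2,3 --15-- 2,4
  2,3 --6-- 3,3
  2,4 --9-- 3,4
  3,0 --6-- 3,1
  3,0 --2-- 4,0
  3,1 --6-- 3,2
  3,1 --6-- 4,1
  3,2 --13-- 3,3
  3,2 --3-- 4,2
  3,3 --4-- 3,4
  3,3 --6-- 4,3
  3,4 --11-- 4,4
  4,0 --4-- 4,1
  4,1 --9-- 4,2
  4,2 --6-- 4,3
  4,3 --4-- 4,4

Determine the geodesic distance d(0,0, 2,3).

Shortest path: 0,0 → 1,0 → 1,1 → 1,2 → 2,2 → 2,3, total weight = 32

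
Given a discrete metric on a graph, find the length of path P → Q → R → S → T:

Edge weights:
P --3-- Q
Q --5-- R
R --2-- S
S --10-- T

Arc length = 3 + 5 + 2 + 10 = 20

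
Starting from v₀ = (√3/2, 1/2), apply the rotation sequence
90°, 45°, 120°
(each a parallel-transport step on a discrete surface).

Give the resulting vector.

Total rotation: 90° + 45° + 120° = 255° ≡ -105° (mod 360°). Final vector: (0.2588, -0.9659)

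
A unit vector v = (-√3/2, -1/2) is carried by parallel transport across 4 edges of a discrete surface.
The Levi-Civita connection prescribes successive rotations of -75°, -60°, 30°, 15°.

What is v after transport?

Total rotation: (-75°) + (-60°) + 30° + 15° = -90°. Final vector: (-0.5000, 0.8660)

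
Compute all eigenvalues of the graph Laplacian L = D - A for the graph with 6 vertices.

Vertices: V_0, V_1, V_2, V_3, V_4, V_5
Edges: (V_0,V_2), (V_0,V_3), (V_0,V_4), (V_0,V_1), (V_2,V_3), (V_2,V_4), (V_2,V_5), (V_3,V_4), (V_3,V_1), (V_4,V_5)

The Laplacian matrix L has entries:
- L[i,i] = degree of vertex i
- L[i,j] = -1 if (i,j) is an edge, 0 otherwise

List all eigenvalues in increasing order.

Degrees: deg(V_0) = 4, deg(V_1) = 2, deg(V_2) = 4, deg(V_3) = 4, deg(V_4) = 4, deg(V_5) = 2.
L = D − A with rows/columns ordered (V_0, V_1, V_2, V_3, V_4, V_5):
  [ 4, -1, -1, -1, -1,  0]
  [-1,  2,  0, -1,  0,  0]
  [-1,  0,  4, -1, -1, -1]
  [-1, -1, -1,  4, -1,  0]
  [-1,  0, -1, -1,  4, -1]
  [ 0,  0, -1,  0, -1,  2]
Characteristic polynomial: det(λI − L) = λ(λ² − 7λ + 8)(λ − 3)(λ − 5)².
Roots: λ = 0; (λ² − 7λ + 8) = 0 ⇒ λ = (7 ± √17)/2 ≈ 1.4384, 5.5616; (λ − 3) = 0 ⇒ λ = 3; (λ − 5) = 0 ⇒ λ = 5 (multiplicity 2).
(Check: the roots sum (with multiplicity) to 20, matching trace L = Σdeg = 2·10 = 20.)
Laplacian eigenvalues (increasing order): [0.0, 1.4384, 3.0, 5.0, 5.0, 5.5616]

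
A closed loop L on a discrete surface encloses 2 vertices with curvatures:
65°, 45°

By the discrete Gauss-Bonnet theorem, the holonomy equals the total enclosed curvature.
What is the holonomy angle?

Holonomy = total enclosed curvature = 65° + 45° = 110°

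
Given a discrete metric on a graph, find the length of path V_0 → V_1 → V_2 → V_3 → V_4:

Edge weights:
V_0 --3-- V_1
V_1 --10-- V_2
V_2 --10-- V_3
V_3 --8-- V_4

Arc length = 3 + 10 + 10 + 8 = 31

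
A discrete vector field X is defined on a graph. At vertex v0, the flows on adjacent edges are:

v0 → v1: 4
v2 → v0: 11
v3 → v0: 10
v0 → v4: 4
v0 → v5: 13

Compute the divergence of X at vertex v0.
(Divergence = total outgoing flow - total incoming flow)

Divergence = sum of outgoing flows = 4 + (-11) + (-10) + 4 + 13 = 0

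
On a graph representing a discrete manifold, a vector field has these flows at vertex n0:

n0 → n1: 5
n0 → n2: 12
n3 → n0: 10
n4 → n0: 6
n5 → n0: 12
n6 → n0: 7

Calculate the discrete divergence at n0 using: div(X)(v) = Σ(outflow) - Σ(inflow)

Divergence = sum of outgoing flows = 5 + 12 + (-10) + (-6) + (-12) + (-7) = -18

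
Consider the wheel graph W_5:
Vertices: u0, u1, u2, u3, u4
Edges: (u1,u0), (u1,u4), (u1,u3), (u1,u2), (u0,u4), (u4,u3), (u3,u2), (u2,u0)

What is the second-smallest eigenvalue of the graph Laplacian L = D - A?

The wheel W_5 is the join K_1 ∨ C_4 (a hub joined to every vertex of a cycle of length 4). For a join G ∨ H (G on p vertices, H on q vertices) the Laplacian spectrum is 0, p+q, the eigenvalues of L(G) other than one 0 each shifted by +q, and the eigenvalues of L(H) other than one 0 each shifted by +p. With G = K_1 (p = 1, nothing left after dropping its 0) and H = C_4 (q = 4, eigenvalues 2 − 2cos(2πk/4), k = 0, …, 3; drop k = 0), the spectrum of W_5 is 0, 5, and 1 + (2 − 2cos(2πk/4)) = 3 − 2cos(2πk/4) for k = 1, …, 3:
k=1: 3 − 2cos(π/2) = 3.0; k=2: 3 − 2cos(π) = 5.0; k=3: 3 − 2cos(3π/2) = 3.0.
Laplacian eigenvalues: [0.0, 3.0, 3.0, 5.0, 5.0]. Algebraic connectivity (smallest non-zero eigenvalue) = 3.0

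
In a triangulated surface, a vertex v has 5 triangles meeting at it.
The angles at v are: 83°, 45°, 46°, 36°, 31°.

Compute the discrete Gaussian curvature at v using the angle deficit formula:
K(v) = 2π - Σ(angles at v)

Sum of angles = 241°. K = 360° - 241° = 119° = 119π/180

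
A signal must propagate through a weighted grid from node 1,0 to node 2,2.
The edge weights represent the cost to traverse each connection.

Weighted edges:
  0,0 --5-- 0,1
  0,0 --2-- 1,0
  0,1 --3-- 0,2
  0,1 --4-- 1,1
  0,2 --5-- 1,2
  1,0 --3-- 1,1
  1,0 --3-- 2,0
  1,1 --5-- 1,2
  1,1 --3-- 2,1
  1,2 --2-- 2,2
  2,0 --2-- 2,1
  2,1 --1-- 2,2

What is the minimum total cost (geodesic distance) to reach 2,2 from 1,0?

Shortest path: 1,0 → 2,0 → 2,1 → 2,2, total weight = 6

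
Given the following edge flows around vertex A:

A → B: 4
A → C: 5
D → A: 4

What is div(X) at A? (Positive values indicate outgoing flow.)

Divergence = sum of outgoing flows = 4 + 5 + (-4) = 5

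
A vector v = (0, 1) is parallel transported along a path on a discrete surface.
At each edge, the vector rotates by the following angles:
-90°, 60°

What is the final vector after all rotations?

Total rotation: (-90°) + 60° = -30°. Final vector: (0.5000, 0.8660)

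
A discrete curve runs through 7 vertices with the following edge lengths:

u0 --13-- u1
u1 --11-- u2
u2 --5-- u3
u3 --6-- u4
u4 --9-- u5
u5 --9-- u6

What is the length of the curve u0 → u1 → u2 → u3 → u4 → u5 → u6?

Arc length = 13 + 11 + 5 + 6 + 9 + 9 = 53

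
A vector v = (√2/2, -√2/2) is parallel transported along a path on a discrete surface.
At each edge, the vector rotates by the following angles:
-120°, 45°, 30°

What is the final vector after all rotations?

Total rotation: (-120°) + 45° + 30° = -45°. Final vector: (0, -1)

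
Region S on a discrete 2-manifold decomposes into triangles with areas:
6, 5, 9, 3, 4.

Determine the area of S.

6 + 5 + 9 + 3 + 4 = 27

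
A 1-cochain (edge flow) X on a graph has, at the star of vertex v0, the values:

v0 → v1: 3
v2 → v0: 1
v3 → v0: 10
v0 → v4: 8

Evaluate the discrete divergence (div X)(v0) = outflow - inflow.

Divergence = sum of outgoing flows = 3 + (-1) + (-10) + 8 = 0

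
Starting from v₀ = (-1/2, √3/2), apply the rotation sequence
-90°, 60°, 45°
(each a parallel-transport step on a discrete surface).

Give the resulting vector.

Total rotation: (-90°) + 60° + 45° = 15°. Final vector: (-0.7071, 0.7071)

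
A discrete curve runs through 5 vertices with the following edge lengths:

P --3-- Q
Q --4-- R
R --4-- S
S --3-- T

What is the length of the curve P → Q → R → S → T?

Arc length = 3 + 4 + 4 + 3 = 14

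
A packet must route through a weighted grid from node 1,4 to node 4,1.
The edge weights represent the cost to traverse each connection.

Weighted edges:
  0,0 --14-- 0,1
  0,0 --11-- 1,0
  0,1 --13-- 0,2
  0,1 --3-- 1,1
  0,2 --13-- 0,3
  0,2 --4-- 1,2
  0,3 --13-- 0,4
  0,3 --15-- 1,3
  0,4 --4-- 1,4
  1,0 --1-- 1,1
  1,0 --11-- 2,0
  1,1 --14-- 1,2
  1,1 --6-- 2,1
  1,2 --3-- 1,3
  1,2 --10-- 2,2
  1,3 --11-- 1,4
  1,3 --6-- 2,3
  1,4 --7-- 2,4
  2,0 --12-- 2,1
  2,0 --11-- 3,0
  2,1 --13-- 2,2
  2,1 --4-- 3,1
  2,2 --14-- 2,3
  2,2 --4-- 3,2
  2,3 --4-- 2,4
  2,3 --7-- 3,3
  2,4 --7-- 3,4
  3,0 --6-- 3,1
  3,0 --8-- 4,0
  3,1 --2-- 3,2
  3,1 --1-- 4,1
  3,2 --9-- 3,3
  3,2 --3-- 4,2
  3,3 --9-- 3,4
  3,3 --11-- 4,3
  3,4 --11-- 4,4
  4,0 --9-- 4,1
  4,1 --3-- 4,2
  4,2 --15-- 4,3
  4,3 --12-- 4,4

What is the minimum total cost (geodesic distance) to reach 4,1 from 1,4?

Shortest path: 1,4 → 2,4 → 2,3 → 3,3 → 3,2 → 3,1 → 4,1, total weight = 30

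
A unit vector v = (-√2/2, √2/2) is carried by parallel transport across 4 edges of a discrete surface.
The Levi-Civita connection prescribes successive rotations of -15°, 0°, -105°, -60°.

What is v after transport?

Total rotation: (-15°) + 0° + (-105°) + (-60°) = -180° ≡ 180° (mod 360°). Final vector: (0.7071, -0.7071)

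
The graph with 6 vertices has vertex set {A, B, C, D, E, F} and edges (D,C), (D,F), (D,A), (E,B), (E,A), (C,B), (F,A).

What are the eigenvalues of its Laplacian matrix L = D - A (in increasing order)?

Degrees: deg(A) = 3, deg(B) = 2, deg(C) = 2, deg(D) = 3, deg(E) = 2, deg(F) = 2.
L = D − A with rows/columns ordered (A, B, C, D, E, F):
  [ 3,  0,  0, -1, -1, -1]
  [ 0,  2, -1,  0, -1,  0]
  [ 0, -1,  2, -1,  0,  0]
  [-1,  0, -1,  3,  0, -1]
  [-1, -1,  0,  0,  2,  0]
  [-1,  0,  0, -1,  0,  2]
Characteristic polynomial: det(λI − L) = λ(λ − 1)(λ² − 6λ + 7)(λ − 3)(λ − 4).
Roots: λ = 0; (λ − 1) = 0 ⇒ λ = 1; (λ² − 6λ + 7) = 0 ⇒ λ = 3 ± √2 ≈ 1.5858, 4.4142; (λ − 3) = 0 ⇒ λ = 3; (λ − 4) = 0 ⇒ λ = 4.
(Check: the roots sum (with multiplicity) to 14, matching trace L = Σdeg = 2·7 = 14.)
Laplacian eigenvalues (increasing order): [0.0, 1.0, 1.5858, 3.0, 4.0, 4.4142]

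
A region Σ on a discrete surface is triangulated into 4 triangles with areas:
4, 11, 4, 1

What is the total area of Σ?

4 + 11 + 4 + 1 = 20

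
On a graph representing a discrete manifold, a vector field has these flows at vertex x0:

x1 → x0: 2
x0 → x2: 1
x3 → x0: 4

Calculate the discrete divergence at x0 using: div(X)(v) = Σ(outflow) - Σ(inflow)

Divergence = sum of outgoing flows = (-2) + 1 + (-4) = -5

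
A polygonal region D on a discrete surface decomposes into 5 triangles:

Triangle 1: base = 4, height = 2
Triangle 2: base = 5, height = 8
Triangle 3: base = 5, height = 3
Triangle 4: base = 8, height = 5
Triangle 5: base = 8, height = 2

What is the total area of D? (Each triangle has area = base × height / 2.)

(1/2)×4×2 + (1/2)×5×8 + (1/2)×5×3 + (1/2)×8×5 + (1/2)×8×2 = 59.5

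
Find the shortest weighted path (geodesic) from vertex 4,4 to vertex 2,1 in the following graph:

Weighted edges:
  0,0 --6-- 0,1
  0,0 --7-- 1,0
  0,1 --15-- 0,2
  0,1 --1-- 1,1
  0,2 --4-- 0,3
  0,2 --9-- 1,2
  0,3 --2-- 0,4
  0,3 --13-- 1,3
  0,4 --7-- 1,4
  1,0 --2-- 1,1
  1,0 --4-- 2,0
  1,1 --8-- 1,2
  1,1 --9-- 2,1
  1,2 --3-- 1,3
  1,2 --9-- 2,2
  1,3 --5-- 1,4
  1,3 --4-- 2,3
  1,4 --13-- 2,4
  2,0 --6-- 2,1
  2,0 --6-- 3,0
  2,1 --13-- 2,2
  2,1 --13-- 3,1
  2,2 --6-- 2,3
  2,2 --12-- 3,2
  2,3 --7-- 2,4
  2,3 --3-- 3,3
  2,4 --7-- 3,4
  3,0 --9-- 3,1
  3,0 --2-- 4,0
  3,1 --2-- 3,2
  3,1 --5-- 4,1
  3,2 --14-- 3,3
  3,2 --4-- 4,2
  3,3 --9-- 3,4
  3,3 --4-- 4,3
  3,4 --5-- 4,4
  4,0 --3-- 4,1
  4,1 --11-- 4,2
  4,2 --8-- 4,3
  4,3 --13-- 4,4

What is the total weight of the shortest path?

Shortest path: 4,4 → 3,4 → 3,3 → 2,3 → 2,2 → 2,1, total weight = 36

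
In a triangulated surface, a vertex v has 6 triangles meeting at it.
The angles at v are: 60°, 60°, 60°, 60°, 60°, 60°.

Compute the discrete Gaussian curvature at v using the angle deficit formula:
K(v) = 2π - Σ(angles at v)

Sum of angles = 360°. K = 360° - 360° = 0°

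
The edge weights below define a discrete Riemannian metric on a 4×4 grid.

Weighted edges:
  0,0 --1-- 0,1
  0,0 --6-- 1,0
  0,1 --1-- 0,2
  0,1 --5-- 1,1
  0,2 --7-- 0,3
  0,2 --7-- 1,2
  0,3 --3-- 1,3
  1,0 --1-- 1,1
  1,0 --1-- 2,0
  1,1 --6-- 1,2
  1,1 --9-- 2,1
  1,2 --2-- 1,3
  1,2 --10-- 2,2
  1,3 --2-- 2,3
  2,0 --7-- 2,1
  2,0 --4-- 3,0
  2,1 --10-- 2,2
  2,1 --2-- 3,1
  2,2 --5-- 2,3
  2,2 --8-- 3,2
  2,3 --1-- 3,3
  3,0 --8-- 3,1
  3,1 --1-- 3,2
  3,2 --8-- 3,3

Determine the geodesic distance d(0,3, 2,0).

Shortest path: 0,3 → 1,3 → 1,2 → 1,1 → 1,0 → 2,0, total weight = 13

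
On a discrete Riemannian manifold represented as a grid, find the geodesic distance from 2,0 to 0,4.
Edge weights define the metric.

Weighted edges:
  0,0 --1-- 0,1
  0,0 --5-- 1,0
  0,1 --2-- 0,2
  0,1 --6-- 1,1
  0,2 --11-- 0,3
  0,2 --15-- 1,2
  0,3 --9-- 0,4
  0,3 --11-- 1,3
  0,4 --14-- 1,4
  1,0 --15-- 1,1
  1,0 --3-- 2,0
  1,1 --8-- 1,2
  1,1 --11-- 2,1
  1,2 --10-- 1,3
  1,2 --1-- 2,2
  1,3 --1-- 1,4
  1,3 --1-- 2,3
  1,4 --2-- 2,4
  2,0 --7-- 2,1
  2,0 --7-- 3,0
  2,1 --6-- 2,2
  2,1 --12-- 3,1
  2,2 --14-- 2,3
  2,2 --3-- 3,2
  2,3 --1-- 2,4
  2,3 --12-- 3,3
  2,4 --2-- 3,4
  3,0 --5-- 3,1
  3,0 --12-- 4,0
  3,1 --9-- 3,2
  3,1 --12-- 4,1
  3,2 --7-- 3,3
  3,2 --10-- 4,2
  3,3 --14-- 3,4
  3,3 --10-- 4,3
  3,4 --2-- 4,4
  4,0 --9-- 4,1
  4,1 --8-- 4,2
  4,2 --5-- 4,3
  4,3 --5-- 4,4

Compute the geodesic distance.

Shortest path: 2,0 → 1,0 → 0,0 → 0,1 → 0,2 → 0,3 → 0,4, total weight = 31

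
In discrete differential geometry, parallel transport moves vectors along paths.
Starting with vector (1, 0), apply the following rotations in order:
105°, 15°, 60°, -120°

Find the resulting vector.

Total rotation: 105° + 15° + 60° + (-120°) = 60°. Final vector: (0.5000, 0.8660)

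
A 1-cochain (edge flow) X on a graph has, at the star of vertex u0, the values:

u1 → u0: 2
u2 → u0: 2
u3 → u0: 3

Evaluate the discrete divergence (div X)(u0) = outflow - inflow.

Divergence = sum of outgoing flows = (-2) + (-2) + (-3) = -7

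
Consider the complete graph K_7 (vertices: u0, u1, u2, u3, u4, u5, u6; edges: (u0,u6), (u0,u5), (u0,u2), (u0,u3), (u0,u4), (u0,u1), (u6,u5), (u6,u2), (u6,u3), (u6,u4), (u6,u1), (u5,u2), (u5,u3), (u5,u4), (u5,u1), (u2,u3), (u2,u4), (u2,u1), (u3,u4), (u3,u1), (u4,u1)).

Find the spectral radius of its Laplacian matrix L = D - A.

For the complete graph K_n, L = nI − J (J = all-ones matrix). J has eigenvalues n (once, eigenvector 𝟙) and 0 (multiplicity n−1), so L has eigenvalues 0 (once) and n (multiplicity n−1). Here n = 7: eigenvalue 0 once and 7 with multiplicity 6.
Laplacian eigenvalues: [0.0, 7.0, 7.0, 7.0, 7.0, 7.0, 7.0]. Largest eigenvalue (spectral radius) = 7.0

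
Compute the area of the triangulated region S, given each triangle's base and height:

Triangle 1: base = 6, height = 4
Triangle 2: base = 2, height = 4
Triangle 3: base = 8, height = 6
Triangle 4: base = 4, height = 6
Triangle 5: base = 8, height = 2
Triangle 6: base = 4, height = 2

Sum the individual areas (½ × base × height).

(1/2)×6×4 + (1/2)×2×4 + (1/2)×8×6 + (1/2)×4×6 + (1/2)×8×2 + (1/2)×4×2 = 64.0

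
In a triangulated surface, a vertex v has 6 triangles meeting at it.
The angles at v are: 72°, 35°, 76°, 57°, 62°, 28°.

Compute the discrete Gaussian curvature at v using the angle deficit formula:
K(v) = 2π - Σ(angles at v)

Sum of angles = 330°. K = 360° - 330° = 30° = π/6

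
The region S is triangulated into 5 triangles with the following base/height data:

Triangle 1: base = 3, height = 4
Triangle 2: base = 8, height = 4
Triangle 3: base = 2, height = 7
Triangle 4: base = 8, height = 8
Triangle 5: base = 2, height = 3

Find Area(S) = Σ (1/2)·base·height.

(1/2)×3×4 + (1/2)×8×4 + (1/2)×2×7 + (1/2)×8×8 + (1/2)×2×3 = 64.0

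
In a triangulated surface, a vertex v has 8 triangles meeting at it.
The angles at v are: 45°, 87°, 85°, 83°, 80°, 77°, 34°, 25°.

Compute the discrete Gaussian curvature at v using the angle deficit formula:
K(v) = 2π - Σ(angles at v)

Sum of angles = 516°. K = 360° - 516° = -156° = -13π/15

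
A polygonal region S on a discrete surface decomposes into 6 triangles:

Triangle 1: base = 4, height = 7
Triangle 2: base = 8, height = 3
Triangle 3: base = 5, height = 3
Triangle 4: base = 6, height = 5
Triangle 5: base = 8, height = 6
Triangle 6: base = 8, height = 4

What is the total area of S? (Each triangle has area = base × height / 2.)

(1/2)×4×7 + (1/2)×8×3 + (1/2)×5×3 + (1/2)×6×5 + (1/2)×8×6 + (1/2)×8×4 = 88.5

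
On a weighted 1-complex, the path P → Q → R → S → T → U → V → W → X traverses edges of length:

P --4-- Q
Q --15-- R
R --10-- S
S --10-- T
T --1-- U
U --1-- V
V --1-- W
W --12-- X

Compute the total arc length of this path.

Arc length = 4 + 15 + 10 + 10 + 1 + 1 + 1 + 12 = 54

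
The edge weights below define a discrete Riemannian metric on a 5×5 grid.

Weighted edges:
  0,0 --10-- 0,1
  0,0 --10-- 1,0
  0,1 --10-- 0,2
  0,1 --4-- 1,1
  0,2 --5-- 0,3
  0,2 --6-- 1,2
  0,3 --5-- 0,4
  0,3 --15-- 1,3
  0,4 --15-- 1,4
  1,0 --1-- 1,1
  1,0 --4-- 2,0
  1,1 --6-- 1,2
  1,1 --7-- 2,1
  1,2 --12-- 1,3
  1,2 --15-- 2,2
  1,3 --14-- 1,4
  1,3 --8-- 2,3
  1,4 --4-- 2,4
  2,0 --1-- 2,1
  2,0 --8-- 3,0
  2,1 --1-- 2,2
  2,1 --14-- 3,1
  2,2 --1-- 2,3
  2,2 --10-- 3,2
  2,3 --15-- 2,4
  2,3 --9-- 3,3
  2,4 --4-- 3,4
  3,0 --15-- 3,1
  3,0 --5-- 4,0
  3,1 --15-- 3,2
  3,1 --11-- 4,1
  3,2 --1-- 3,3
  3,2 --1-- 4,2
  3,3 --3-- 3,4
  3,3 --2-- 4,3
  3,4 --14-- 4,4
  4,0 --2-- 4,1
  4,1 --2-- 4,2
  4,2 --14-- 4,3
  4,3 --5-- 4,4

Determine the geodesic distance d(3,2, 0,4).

Shortest path: 3,2 → 3,3 → 3,4 → 2,4 → 1,4 → 0,4, total weight = 27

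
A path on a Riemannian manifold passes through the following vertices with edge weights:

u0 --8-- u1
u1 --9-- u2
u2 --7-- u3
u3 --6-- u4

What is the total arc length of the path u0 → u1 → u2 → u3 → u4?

Arc length = 8 + 9 + 7 + 6 = 30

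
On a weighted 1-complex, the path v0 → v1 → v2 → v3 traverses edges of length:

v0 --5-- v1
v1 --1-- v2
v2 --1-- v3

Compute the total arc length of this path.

Arc length = 5 + 1 + 1 = 7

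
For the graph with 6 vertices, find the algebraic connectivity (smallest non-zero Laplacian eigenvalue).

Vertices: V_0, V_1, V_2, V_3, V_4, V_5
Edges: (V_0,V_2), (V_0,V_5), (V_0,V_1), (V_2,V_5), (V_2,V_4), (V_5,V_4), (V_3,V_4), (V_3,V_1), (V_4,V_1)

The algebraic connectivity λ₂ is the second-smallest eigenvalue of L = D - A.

Degrees: deg(V_0) = 3, deg(V_1) = 3, deg(V_2) = 3, deg(V_3) = 2, deg(V_4) = 4, deg(V_5) = 3.
L = D − A with rows/columns ordered (V_0, V_1, V_2, V_3, V_4, V_5):
  [ 3, -1, -1,  0,  0, -1]
  [-1,  3,  0, -1, -1,  0]
  [-1,  0,  3,  0, -1, -1]
  [ 0, -1,  0,  2, -1,  0]
  [ 0, -1, -1, -1,  4, -1]
  [-1,  0, -1,  0, -1,  3]
Characteristic polynomial: det(λI − L) = λ(λ² − 7λ + 8)(λ − 3)(λ − 4)².
Roots: λ = 0; (λ² − 7λ + 8) = 0 ⇒ λ = (7 ± √17)/2 ≈ 1.4384, 5.5616; (λ − 3) = 0 ⇒ λ = 3; (λ − 4) = 0 ⇒ λ = 4 (multiplicity 2).
(Check: the roots sum (with multiplicity) to 18, matching trace L = Σdeg = 2·9 = 18.)
Laplacian eigenvalues: [0.0, 1.4384, 3.0, 4.0, 4.0, 5.5616]. Algebraic connectivity (smallest non-zero eigenvalue) = 1.4384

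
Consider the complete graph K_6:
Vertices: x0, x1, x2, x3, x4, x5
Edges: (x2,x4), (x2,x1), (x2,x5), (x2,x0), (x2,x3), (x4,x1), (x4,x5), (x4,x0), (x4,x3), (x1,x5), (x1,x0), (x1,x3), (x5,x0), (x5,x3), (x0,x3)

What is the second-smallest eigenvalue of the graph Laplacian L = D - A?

For the complete graph K_n, L = nI − J (J = all-ones matrix). J has eigenvalues n (once, eigenvector 𝟙) and 0 (multiplicity n−1), so L has eigenvalues 0 (once) and n (multiplicity n−1). Here n = 6: eigenvalue 0 once and 6 with multiplicity 5.
Laplacian eigenvalues: [0.0, 6.0, 6.0, 6.0, 6.0, 6.0]. Algebraic connectivity (smallest non-zero eigenvalue) = 6.0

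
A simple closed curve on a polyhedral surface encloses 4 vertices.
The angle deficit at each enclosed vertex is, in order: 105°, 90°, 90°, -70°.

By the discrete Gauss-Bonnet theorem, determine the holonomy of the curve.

Holonomy = total enclosed curvature = 105° + 90° + 90° + (-70°) = 215°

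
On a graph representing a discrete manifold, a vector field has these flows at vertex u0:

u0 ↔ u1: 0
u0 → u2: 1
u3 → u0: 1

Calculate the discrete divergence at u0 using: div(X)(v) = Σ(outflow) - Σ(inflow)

Divergence = sum of outgoing flows = 0 + 1 + (-1) = 0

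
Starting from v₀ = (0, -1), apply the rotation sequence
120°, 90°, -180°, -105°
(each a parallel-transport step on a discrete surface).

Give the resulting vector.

Total rotation: 120° + 90° + (-180°) + (-105°) = -75°. Final vector: (-0.9659, -0.2588)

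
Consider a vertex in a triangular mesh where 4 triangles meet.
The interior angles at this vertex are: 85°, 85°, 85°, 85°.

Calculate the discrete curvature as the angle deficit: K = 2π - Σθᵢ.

Sum of angles = 340°. K = 360° - 340° = 20° = π/9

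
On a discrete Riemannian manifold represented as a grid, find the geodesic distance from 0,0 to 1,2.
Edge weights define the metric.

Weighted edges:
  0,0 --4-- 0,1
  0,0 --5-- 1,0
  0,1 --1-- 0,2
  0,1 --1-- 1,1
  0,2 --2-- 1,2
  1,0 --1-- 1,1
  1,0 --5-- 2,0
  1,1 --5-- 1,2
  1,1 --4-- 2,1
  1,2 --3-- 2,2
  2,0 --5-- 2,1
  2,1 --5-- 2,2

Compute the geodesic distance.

Shortest path: 0,0 → 0,1 → 0,2 → 1,2, total weight = 7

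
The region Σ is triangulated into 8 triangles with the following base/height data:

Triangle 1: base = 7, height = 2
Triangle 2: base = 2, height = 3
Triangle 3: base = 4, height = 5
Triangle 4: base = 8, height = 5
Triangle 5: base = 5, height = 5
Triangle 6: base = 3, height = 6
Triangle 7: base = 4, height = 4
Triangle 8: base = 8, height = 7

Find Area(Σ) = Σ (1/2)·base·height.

(1/2)×7×2 + (1/2)×2×3 + (1/2)×4×5 + (1/2)×8×5 + (1/2)×5×5 + (1/2)×3×6 + (1/2)×4×4 + (1/2)×8×7 = 97.5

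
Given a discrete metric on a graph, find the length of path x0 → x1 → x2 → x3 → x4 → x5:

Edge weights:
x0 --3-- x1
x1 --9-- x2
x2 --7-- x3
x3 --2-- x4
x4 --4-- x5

Arc length = 3 + 9 + 7 + 2 + 4 = 25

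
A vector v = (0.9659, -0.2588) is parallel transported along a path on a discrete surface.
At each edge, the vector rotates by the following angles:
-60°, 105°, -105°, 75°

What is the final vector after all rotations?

Total rotation: (-60°) + 105° + (-105°) + 75° = 15°. Final vector: (1, 0)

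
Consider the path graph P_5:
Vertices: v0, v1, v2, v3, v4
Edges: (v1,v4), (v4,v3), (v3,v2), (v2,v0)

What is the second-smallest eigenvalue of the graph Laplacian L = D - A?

The path graph P_n has Laplacian eigenvalues λ_k = 2 − 2cos(kπ/n), k = 0, 1, …, n−1. Here n = 5:
k=0: 2 − 2cos(0) = 0.0; k=1: 2 − 2cos(π/5) = 0.382; k=2: 2 − 2cos(2π/5) = 1.382; k=3: 2 − 2cos(3π/5) = 2.618; k=4: 2 − 2cos(4π/5) = 3.618.
Laplacian eigenvalues: [0.0, 0.382, 1.382, 2.618, 3.618]. Algebraic connectivity (smallest non-zero eigenvalue) = 0.382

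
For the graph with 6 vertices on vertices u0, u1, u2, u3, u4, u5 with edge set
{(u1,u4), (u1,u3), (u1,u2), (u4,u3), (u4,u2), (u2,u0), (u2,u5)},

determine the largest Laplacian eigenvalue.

Degrees: deg(u0) = 1, deg(u1) = 3, deg(u2) = 4, deg(u3) = 2, deg(u4) = 3, deg(u5) = 1.
L = D − A with rows/columns ordered (u0, u1, u2, u3, u4, u5):
  [ 1,  0, -1,  0,  0,  0]
  [ 0,  3, -1, -1, -1,  0]
  [-1, -1,  4,  0, -1, -1]
  [ 0, -1,  0,  2, -1,  0]
  [ 0, -1, -1, -1,  3,  0]
  [ 0,  0, -1,  0,  0,  1]
Characteristic polynomial: det(λI − L) = λ(λ² − 6λ + 4)(λ − 1)(λ − 3)(λ − 4).
Roots: λ = 0; (λ² − 6λ + 4) = 0 ⇒ λ = 3 ± √5 ≈ 0.7639, 5.2361; (λ − 1) = 0 ⇒ λ = 1; (λ − 3) = 0 ⇒ λ = 3; (λ − 4) = 0 ⇒ λ = 4.
(Check: the roots sum (with multiplicity) to 14, matching trace L = Σdeg = 2·7 = 14.)
Laplacian eigenvalues: [0.0, 0.7639, 1.0, 3.0, 4.0, 5.2361]. Largest eigenvalue (spectral radius) = 5.2361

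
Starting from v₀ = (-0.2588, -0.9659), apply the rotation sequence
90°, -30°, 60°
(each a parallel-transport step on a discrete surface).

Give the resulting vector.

Total rotation: 90° + (-30°) + 60° = 120°. Final vector: (0.9659, 0.2588)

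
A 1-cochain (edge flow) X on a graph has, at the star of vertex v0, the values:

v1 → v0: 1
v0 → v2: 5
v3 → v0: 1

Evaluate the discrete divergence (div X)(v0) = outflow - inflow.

Divergence = sum of outgoing flows = (-1) + 5 + (-1) = 3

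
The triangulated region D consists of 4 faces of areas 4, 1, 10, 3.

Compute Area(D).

4 + 1 + 10 + 3 = 18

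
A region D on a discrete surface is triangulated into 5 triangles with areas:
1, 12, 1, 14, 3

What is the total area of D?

1 + 12 + 1 + 14 + 3 = 31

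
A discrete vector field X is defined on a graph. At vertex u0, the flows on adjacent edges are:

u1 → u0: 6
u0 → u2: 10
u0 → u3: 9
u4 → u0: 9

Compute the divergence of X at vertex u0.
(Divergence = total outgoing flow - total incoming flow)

Divergence = sum of outgoing flows = (-6) + 10 + 9 + (-9) = 4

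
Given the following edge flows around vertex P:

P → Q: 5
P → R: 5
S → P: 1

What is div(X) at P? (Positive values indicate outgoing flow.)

Divergence = sum of outgoing flows = 5 + 5 + (-1) = 9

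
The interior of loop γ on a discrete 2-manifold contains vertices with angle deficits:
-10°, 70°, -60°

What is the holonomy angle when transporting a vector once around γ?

Holonomy = total enclosed curvature = (-10°) + 70° + (-60°) = 0°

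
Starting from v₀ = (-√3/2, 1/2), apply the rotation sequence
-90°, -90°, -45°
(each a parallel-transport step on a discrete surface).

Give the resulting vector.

Total rotation: (-90°) + (-90°) + (-45°) = -225° ≡ 135° (mod 360°). Final vector: (0.2588, -0.9659)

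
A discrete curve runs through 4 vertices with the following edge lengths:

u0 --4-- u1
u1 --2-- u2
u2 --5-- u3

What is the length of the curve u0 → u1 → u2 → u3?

Arc length = 4 + 2 + 5 = 11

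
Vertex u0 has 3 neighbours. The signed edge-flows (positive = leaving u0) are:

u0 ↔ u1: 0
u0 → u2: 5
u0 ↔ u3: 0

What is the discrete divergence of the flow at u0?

Divergence = sum of outgoing flows = 0 + 5 + 0 = 5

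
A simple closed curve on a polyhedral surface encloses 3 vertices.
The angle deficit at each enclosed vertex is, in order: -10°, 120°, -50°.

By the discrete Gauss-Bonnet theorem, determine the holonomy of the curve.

Holonomy = total enclosed curvature = (-10°) + 120° + (-50°) = 60°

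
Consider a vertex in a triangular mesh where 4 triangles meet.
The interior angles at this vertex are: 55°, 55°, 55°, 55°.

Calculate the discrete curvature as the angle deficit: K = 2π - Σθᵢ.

Sum of angles = 220°. K = 360° - 220° = 140°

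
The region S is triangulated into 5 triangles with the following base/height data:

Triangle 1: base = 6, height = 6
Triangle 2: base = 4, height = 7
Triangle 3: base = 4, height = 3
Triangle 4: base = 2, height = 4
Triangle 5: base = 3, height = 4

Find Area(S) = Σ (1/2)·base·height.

(1/2)×6×6 + (1/2)×4×7 + (1/2)×4×3 + (1/2)×2×4 + (1/2)×3×4 = 48.0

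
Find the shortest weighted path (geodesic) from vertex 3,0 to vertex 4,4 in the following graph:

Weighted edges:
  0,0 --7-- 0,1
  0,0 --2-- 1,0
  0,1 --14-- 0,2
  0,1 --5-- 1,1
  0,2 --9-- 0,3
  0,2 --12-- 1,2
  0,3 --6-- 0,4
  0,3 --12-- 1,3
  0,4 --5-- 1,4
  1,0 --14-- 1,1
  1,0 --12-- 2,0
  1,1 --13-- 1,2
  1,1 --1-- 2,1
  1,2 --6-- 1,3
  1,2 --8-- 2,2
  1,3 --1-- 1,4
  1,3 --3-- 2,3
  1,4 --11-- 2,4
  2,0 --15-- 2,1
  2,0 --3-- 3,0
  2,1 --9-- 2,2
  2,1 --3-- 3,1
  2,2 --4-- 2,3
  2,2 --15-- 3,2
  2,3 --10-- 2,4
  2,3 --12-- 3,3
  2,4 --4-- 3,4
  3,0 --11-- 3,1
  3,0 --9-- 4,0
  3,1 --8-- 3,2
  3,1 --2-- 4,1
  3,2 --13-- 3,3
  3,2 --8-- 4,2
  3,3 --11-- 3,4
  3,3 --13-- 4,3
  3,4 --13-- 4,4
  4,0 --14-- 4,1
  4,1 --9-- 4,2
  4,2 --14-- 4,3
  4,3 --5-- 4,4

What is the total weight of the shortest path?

Shortest path: 3,0 → 3,1 → 4,1 → 4,2 → 4,3 → 4,4, total weight = 41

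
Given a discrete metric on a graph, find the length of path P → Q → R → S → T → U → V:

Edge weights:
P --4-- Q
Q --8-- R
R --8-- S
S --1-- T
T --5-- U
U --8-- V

Arc length = 4 + 8 + 8 + 1 + 5 + 8 = 34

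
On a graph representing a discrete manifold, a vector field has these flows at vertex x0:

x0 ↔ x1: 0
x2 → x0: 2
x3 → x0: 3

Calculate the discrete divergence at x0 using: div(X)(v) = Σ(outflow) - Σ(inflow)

Divergence = sum of outgoing flows = 0 + (-2) + (-3) = -5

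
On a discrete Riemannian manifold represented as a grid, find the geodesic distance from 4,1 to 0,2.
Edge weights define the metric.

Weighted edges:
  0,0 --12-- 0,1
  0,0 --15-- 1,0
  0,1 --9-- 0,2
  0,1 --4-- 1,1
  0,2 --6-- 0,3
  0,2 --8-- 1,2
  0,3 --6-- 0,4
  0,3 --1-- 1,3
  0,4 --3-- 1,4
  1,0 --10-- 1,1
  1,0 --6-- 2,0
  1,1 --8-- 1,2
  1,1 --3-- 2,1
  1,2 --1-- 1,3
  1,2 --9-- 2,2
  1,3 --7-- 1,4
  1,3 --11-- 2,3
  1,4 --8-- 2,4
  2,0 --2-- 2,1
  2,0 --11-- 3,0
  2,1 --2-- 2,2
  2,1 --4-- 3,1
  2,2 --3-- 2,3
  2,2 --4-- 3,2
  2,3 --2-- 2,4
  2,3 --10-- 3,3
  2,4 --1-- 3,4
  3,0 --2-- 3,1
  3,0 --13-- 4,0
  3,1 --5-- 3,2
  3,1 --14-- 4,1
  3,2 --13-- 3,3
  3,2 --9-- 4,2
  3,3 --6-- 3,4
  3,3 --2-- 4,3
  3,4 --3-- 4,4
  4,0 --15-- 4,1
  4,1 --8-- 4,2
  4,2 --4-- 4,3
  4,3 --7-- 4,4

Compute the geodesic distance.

Shortest path: 4,1 → 3,1 → 2,1 → 1,1 → 0,1 → 0,2, total weight = 34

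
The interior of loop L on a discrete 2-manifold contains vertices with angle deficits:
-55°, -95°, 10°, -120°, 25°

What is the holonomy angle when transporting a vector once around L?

Holonomy = total enclosed curvature = (-55°) + (-95°) + 10° + (-120°) + 25° = -235°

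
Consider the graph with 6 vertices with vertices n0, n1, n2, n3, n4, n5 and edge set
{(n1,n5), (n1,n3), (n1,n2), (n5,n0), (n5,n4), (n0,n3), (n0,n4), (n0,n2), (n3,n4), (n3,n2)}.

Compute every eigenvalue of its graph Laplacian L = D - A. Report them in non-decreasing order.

Degrees: deg(n0) = 4, deg(n1) = 3, deg(n2) = 3, deg(n3) = 4, deg(n4) = 3, deg(n5) = 3.
L = D − A with rows/columns ordered (n0, n1, n2, n3, n4, n5):
  [ 4,  0, -1, -1, -1, -1]
  [ 0,  3, -1, -1,  0, -1]
  [-1, -1,  3, -1,  0,  0]
  [-1, -1, -1,  4, -1,  0]
  [-1,  0,  0, -1,  3, -1]
  [-1, -1,  0,  0, -1,  3]
Characteristic polynomial: det(λI − L) = λ(λ² − 8λ + 13)(λ − 3)(λ − 4)(λ − 5).
Roots: λ = 0; (λ² − 8λ + 13) = 0 ⇒ λ = 4 ± √3 ≈ 2.2679, 5.7321; (λ − 3) = 0 ⇒ λ = 3; (λ − 4) = 0 ⇒ λ = 4; (λ − 5) = 0 ⇒ λ = 5.
(Check: the roots sum (with multiplicity) to 20, matching trace L = Σdeg = 2·10 = 20.)
Laplacian eigenvalues (increasing order): [0.0, 2.2679, 3.0, 4.0, 5.0, 5.7321]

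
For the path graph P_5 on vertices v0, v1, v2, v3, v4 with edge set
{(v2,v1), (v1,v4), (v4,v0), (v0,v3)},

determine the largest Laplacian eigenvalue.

The path graph P_n has Laplacian eigenvalues λ_k = 2 − 2cos(kπ/n), k = 0, 1, …, n−1. Here n = 5:
k=0: 2 − 2cos(0) = 0.0; k=1: 2 − 2cos(π/5) = 0.382; k=2: 2 − 2cos(2π/5) = 1.382; k=3: 2 − 2cos(3π/5) = 2.618; k=4: 2 − 2cos(4π/5) = 3.618.
Laplacian eigenvalues: [0.0, 0.382, 1.382, 2.618, 3.618]. Largest eigenvalue (spectral radius) = 3.618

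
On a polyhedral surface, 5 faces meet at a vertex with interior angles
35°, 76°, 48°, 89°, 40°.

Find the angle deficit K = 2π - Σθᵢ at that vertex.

Sum of angles = 288°. K = 360° - 288° = 72° = 2π/5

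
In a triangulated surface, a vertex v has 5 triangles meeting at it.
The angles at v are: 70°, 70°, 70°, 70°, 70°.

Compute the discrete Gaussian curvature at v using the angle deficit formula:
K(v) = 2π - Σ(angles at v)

Sum of angles = 350°. K = 360° - 350° = 10° = π/18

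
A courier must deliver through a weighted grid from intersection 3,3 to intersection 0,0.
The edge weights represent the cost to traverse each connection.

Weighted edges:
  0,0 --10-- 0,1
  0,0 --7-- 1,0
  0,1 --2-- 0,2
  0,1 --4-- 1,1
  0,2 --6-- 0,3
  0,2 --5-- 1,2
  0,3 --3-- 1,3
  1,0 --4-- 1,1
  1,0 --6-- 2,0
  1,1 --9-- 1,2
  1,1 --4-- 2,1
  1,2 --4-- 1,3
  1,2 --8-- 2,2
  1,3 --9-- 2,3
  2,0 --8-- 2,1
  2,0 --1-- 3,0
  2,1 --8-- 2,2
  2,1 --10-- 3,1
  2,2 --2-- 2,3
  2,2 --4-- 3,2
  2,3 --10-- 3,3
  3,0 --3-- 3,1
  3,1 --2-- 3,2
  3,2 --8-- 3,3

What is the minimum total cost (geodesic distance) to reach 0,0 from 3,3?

Shortest path: 3,3 → 3,2 → 3,1 → 3,0 → 2,0 → 1,0 → 0,0, total weight = 27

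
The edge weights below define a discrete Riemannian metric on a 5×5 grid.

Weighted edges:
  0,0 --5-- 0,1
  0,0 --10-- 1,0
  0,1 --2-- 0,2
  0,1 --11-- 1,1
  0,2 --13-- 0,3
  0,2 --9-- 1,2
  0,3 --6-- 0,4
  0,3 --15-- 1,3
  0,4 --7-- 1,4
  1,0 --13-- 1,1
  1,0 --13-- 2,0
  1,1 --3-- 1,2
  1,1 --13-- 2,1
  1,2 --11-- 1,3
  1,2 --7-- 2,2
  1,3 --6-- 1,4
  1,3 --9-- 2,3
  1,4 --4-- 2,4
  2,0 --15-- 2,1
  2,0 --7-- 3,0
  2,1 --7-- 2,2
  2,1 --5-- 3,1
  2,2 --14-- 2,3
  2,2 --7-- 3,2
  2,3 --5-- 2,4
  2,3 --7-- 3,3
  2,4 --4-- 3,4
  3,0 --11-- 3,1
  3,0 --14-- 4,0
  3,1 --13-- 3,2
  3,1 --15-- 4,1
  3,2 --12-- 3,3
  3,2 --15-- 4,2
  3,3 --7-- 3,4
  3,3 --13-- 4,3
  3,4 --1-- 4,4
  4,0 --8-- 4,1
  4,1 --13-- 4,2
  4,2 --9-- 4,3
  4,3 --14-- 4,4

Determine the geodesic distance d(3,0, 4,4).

Shortest path: 3,0 → 3,1 → 3,2 → 3,3 → 3,4 → 4,4, total weight = 44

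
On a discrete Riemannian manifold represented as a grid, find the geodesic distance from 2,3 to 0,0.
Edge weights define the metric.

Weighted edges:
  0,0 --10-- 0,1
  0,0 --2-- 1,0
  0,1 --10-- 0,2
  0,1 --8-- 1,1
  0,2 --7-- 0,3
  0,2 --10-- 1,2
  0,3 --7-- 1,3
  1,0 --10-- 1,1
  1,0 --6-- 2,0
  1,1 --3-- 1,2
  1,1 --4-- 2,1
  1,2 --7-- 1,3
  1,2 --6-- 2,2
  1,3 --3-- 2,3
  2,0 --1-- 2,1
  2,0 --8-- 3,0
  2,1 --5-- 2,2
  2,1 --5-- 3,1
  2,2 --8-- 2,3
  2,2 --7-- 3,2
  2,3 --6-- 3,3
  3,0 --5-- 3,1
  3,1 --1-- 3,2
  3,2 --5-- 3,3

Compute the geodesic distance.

Shortest path: 2,3 → 2,2 → 2,1 → 2,0 → 1,0 → 0,0, total weight = 22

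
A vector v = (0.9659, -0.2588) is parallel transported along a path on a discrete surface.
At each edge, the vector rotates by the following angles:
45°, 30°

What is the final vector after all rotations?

Total rotation: 45° + 30° = 75°. Final vector: (0.5000, 0.8660)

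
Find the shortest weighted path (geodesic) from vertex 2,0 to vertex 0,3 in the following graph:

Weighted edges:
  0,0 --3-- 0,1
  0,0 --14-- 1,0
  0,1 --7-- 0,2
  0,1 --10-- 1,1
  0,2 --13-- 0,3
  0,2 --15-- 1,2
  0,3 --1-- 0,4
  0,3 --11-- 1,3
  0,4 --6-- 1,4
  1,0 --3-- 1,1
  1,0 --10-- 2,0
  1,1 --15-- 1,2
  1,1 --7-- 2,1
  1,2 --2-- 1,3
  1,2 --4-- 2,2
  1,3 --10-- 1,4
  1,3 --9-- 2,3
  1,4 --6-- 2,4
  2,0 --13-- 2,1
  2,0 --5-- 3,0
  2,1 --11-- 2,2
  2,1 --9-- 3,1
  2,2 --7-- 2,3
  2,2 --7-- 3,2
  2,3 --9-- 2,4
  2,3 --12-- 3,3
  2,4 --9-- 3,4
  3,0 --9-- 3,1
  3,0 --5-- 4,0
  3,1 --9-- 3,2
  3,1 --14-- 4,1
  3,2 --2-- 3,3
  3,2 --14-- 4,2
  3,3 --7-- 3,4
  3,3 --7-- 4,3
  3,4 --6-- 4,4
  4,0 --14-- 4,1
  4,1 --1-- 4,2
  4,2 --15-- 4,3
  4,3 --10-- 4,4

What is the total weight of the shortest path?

Shortest path: 2,0 → 1,0 → 1,1 → 1,2 → 1,3 → 0,3, total weight = 41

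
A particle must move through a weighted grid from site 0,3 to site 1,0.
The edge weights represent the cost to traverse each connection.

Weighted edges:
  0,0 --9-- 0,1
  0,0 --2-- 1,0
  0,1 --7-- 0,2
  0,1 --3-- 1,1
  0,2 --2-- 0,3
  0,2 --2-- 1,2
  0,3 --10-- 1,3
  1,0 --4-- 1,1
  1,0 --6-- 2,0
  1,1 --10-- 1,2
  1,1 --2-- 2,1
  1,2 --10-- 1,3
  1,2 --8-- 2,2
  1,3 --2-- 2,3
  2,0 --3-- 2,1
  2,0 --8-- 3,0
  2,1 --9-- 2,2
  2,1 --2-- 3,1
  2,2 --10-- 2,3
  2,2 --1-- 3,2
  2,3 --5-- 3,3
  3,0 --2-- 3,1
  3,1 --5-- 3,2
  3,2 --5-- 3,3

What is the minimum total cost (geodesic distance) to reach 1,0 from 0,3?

Shortest path: 0,3 → 0,2 → 0,1 → 1,1 → 1,0, total weight = 16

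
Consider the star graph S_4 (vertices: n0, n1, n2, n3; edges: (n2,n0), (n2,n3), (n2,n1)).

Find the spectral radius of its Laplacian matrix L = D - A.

The star S_4 is the complete bipartite graph K_{1,3} (one hub of degree 3, 3 leaves of degree 1). The Laplacian spectrum of K_{p,q} is 0, p (multiplicity q−1), q (multiplicity p−1), p+q. With p = 1, q = 3: 0 once, 1 with multiplicity 2, and 4 once. (Check: trace L = sum of degrees = 6 = 2·1 + 4.)
Laplacian eigenvalues: [0.0, 1.0, 1.0, 4.0]. Largest eigenvalue (spectral radius) = 4.0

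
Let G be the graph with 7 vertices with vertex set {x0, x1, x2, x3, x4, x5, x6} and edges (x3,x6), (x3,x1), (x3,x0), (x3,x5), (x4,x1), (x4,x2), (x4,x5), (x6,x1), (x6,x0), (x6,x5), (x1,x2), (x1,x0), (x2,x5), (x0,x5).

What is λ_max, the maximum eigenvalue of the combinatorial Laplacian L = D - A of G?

Degrees: deg(x0) = 4, deg(x1) = 5, deg(x2) = 3, deg(x3) = 4, deg(x4) = 3, deg(x5) = 5, deg(x6) = 4.
L = D − A with rows/columns ordered (x0, x1, x2, x3, x4, x5, x6):
  [ 4, -1,  0, -1,  0, -1, -1]
  [-1,  5, -1, -1, -1,  0, -1]
  [ 0, -1,  3,  0, -1, -1,  0]
  [-1, -1,  0,  4,  0, -1, -1]
  [ 0, -1, -1,  0,  3, -1,  0]
  [-1,  0, -1, -1, -1,  5, -1]
  [-1, -1,  0, -1,  0, -1,  4]
Characteristic polynomial: det(λI − L) = λ(λ − 2)(λ − 4)(λ − 5)³(λ − 7).
Roots: λ = 0; (λ − 2) = 0 ⇒ λ = 2; (λ − 4) = 0 ⇒ λ = 4; (λ − 5) = 0 ⇒ λ = 5 (multiplicity 3); (λ − 7) = 0 ⇒ λ = 7.
(Check: the roots sum (with multiplicity) to 28, matching trace L = Σdeg = 2·14 = 28.)
Laplacian eigenvalues: [0.0, 2.0, 4.0, 5.0, 5.0, 5.0, 7.0]. Largest eigenvalue (spectral radius) = 7.0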